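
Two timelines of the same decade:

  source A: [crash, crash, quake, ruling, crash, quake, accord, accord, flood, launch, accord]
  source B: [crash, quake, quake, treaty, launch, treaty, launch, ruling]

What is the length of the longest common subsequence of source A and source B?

Pick crash at source A[2]=source B[1]; then quake at source A[3]=source B[2]; then quake at source A[6]=source B[3]; then launch at source A[10]=source B[7]; all 4 events appear in both, in order. Since dp[11][8] = 4, nothing longer is possible.

4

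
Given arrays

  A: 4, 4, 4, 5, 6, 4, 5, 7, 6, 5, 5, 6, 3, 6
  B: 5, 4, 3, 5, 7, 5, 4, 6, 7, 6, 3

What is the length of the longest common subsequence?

7

One common subsequence of length 7: 5 (A #4, B #1), 4 (A #6, B #2), 5 (A #7, B #4), 7 (A #8, B #5), 6 (A #9, B #8), 6 (A #12, B #10), 3 (A #13, B #11). Since dp[14][11] = 7, nothing longer is possible.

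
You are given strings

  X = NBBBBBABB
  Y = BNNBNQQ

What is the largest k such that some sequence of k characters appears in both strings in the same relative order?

Let dp[i][j] be the LCS length of the first i characters of X and the first j characters of Y. dp[i][j] = dp[i-1][j-1]+1 when the i-th and j-th characters match, else max(dp[i-1][j], dp[i][j-1]).
    ·  B  N  N  B  N  Q  Q
 ·  0  0  0  0  0  0  0  0
 N  0  0  1  1  1  1  1  1
 B  0  1  1  1  2  2  2  2
 B  0  1  1  1  2  2  2  2
 B  0  1  1  1  2  2  2  2
 B  0  1  1  1  2  2  2  2
 B  0  1  1  1  2  2  2  2
 A  0  1  1  1  2  2  2  2
 B  0  1  1  1  2  2  2  2
 B  0  1  1  1  2  2  2  2
dp[9][7] = 2. One LCS (by backtracking along matches): NB.

2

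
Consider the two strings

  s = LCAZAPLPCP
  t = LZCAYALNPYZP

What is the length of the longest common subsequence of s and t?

7

Pick L (s #1, t #1), C (s #2, t #3), A (s #3, t #4), A (s #5, t #6), L (s #7, t #7), P (s #8, t #9), P (s #10, t #12); all 7 characters appear in both, in order. The LCS DP gives dp[10][12] = 7, so this is optimal.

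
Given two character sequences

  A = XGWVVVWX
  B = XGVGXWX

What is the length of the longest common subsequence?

Let dp[i][j] be the LCS length of the first i characters of A and the first j characters of B. dp[i][j] = dp[i-1][j-1]+1 when the i-th and j-th characters match, else max(dp[i-1][j], dp[i][j-1]).
    ·  X  G  V  G  X  W  X
 ·  0  0  0  0  0  0  0  0
 X  0  1  1  1  1  1  1  1
 G  0  1  2  2  2  2  2  2
 W  0  1  2  2  2  2  3  3
 V  0  1  2  3  3  3  3  3
 V  0  1  2  3  3  3  3  3
 V  0  1  2  3  3  3  3  3
 W  0  1  2  3  3  3  4  4
 X  0  1  2  3  3  4  4  5
dp[8][7] = 5. One LCS (by backtracking along matches): XGVWX.

5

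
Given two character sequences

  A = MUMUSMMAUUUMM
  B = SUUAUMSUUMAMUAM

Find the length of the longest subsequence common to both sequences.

8

Pick U (A #2, B #2), U (A #4, B #3), A (A #8, B #4), U (A #9, B #5), U (A #10, B #8), U (A #11, B #9), M (A #12, B #12), M (A #13, B #15); all 8 characters appear in both, in order, and the DP table's final entry dp[13][15] is also 8, so no common subsequence is longer.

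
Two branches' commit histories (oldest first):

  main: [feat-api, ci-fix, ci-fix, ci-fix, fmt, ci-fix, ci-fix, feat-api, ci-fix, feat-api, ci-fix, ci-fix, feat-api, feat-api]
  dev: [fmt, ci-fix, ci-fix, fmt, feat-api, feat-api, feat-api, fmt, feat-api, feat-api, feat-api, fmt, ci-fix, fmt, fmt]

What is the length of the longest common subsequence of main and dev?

Pick ci-fix [3,2], ci-fix [4,3], fmt [5,4], feat-api [8,7], feat-api [10,9], feat-api [13,10], feat-api [14,11]; all 7 commits appear in both, in order. Since dp[14][15] = 7, nothing longer is possible.

7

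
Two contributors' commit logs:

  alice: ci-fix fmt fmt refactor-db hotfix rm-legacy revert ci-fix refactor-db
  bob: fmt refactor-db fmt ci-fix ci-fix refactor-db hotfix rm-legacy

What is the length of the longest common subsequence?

5

One common subsequence of length 5: fmt (alice #2, bob #1) → fmt (alice #3, bob #3) → refactor-db (alice #4, bob #6) → hotfix (alice #5, bob #7) → rm-legacy (alice #6, bob #8). Since dp[9][8] = 5, nothing longer is possible.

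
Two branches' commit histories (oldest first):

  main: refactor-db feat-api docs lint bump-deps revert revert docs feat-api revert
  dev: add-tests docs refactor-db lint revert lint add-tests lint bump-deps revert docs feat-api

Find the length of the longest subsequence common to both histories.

6

One common subsequence of length 6: refactor-db [1,3], lint [4,8], bump-deps [5,9], revert [7,10], docs [8,11], feat-api [9,12], and the DP table's final entry dp[10][12] is also 6, so no common subsequence is longer.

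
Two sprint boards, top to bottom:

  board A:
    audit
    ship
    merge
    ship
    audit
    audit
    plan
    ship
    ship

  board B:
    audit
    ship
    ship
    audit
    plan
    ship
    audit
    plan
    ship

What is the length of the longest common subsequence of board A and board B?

7

Taking audit [1,1], ship [2,2], ship [4,3], audit [5,4], audit [6,7], plan [7,8], ship [9,9] gives a common subsequence of length 7. Since dp[9][9] = 7, nothing longer is possible.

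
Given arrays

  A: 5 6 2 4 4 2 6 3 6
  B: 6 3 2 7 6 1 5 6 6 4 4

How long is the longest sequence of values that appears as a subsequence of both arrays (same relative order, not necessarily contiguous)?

4

Taking 5 [1,7], 6 [2,9], 4 [4,10], 4 [5,11] gives a common subsequence of length 4, and the DP table's final entry dp[9][11] is also 4, so no common subsequence is longer.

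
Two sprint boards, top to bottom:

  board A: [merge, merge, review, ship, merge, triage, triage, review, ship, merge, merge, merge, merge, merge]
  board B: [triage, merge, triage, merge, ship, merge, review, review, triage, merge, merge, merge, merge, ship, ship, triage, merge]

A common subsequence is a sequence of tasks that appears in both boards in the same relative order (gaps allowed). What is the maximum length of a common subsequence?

10

One common subsequence of length 10: merge (board A #1, board B #2), merge (board A #2, board B #4), ship (board A #4, board B #5), merge (board A #5, board B #6), triage (board A #7, board B #9), merge (board A #10, board B #10), merge (board A #11, board B #11), merge (board A #12, board B #12), merge (board A #13, board B #13), merge (board A #14, board B #17). Since dp[14][17] = 10, nothing longer is possible.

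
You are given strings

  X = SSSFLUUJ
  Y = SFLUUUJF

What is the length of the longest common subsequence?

Pick S at X[3]=Y[1], F at X[4]=Y[2], L at X[5]=Y[3], U at X[6]=Y[5], U at X[7]=Y[6], J at X[8]=Y[7]; all 6 characters appear in both, in order, and the DP table's final entry dp[8][8] is also 6, so no common subsequence is longer.

6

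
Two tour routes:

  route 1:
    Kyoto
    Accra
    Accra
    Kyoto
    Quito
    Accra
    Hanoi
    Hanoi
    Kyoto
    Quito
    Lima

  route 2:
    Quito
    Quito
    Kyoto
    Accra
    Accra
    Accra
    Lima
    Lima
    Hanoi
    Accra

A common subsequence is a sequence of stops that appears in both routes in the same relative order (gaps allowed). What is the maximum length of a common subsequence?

Taking Kyoto at route 1[1]=route 2[3]; then Accra at route 1[2]=route 2[4]; then Accra at route 1[3]=route 2[5]; then Accra at route 1[6]=route 2[6]; then Hanoi at route 1[7]=route 2[9] gives a common subsequence of length 5, and the DP table's final entry dp[11][10] is also 5, so no common subsequence is longer.

5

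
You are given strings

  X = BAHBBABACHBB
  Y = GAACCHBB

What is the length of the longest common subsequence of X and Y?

6

Let dp[i][j] be the LCS length of the first i characters of X and the first j characters of Y. dp[i][j] = dp[i-1][j-1]+1 when the i-th and j-th characters match, else max(dp[i-1][j], dp[i][j-1]).
    ·  G  A  A  C  C  H  B  B
 ·  0  0  0  0  0  0  0  0  0
 B  0  0  0  0  0  0  0  1  1
 A  0  0  1  1  1  1  1  1  1
 H  0  0  1  1  1  1  2  2  2
 B  0  0  1  1  1  1  2  3  3
 B  0  0  1  1  1  1  2  3  4
 A  0  0  1  2  2  2  2  3  4
 B  0  0  1  2  2  2  2  3  4
 A  0  0  1  2  2  2  2  3  4
 C  0  0  1  2  3  3  3  3  4
 H  0  0  1  2  3  3  4  4  4
 B  0  0  1  2  3  3  4  5  5
 B  0  0  1  2  3  3  4  5  6
dp[12][8] = 6. One LCS (by backtracking along matches): AACHBB.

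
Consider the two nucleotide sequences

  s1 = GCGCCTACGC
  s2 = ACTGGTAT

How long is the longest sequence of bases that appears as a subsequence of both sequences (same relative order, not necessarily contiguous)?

4

Taking G at s1[1]=s2[4], then G at s1[3]=s2[5], then T at s1[6]=s2[6], then A at s1[7]=s2[7] gives a common subsequence of length 4. dp[10][8] = 4 confirms this is the maximum.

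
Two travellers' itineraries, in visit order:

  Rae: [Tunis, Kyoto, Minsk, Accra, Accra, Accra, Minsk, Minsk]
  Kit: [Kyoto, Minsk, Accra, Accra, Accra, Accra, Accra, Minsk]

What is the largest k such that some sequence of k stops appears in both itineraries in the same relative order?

6

One common subsequence of length 6: Kyoto [2,1]; then Minsk [3,2]; then Accra [4,5]; then Accra [5,6]; then Accra [6,7]; then Minsk [8,8]. dp[8][8] = 6 confirms this is the maximum.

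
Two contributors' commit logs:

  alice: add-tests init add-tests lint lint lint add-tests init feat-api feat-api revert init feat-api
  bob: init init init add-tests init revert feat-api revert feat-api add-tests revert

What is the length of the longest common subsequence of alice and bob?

One common subsequence of length 6: init [2,3], then add-tests [7,4], then init [8,5], then feat-api [9,7], then feat-api [10,9], then revert [11,11]. The LCS DP gives dp[13][11] = 6, so this is optimal.

6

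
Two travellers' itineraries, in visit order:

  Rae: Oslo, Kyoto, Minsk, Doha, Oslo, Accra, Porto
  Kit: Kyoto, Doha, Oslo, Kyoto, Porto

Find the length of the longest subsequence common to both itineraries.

Taking Kyoto at Rae[2]=Kit[1] → Doha at Rae[4]=Kit[2] → Oslo at Rae[5]=Kit[3] → Porto at Rae[7]=Kit[5] gives a common subsequence of length 4. dp[7][5] = 4 confirms this is the maximum.

4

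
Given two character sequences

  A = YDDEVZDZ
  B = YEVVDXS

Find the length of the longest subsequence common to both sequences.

Taking Y [1,1], then E [4,2], then V [5,4], then D [7,5] gives a common subsequence of length 4. dp[8][7] = 4 confirms this is the maximum.

4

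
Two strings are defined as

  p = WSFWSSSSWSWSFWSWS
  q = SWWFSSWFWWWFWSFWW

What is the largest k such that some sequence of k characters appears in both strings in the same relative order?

Pick W (p #1, q #3) → S (p #2, q #6) → F (p #3, q #8) → W (p #4, q #10) → W (p #9, q #11) → W (p #11, q #13) → S (p #12, q #14) → F (p #13, q #15) → W (p #14, q #16) → W (p #16, q #17); all 10 characters appear in both, in order. dp[17][17] = 10 confirms this is the maximum.

10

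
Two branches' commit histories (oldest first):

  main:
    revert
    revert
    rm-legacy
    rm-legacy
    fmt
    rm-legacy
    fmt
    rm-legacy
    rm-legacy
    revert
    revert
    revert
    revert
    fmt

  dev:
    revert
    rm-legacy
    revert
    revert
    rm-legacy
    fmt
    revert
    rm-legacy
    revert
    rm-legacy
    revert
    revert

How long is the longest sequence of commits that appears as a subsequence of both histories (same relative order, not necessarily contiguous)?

8

Pick revert (main #1, dev #3) → revert (main #2, dev #4) → rm-legacy (main #4, dev #5) → fmt (main #5, dev #6) → rm-legacy (main #6, dev #8) → rm-legacy (main #9, dev #10) → revert (main #12, dev #11) → revert (main #13, dev #12); all 8 commits appear in both, in order. The LCS DP gives dp[14][12] = 8, so this is optimal.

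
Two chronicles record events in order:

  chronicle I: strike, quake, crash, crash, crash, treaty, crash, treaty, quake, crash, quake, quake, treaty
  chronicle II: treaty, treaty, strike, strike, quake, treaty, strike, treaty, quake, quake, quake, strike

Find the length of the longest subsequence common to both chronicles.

7

One common subsequence of length 7: strike [1,4], quake [2,5], treaty [6,6], treaty [8,8], quake [9,9], quake [11,10], quake [12,11]. dp[13][12] = 7 confirms this is the maximum.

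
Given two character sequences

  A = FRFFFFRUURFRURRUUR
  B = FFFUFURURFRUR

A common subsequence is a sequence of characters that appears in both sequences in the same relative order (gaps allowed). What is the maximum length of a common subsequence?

11

Pick F [1,1] → F [3,2] → F [4,3] → F [5,5] → R [7,7] → U [9,8] → R [10,9] → F [11,10] → R [15,11] → U [17,12] → R [18,13]; all 11 characters appear in both, in order, and the DP table's final entry dp[18][13] is also 11, so no common subsequence is longer.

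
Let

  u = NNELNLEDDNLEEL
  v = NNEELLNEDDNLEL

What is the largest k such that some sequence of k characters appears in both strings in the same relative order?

12

One common subsequence of length 12: N [1,1]; then N [2,2]; then E [3,4]; then L [4,6]; then N [5,7]; then E [7,8]; then D [8,9]; then D [9,10]; then N [10,11]; then L [11,12]; then E [13,13]; then L [14,14]. Since dp[14][14] = 12, nothing longer is possible.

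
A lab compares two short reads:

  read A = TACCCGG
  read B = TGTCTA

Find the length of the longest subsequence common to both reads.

Let dp[i][j] be the LCS length of the first i bases of read A and the first j bases of read B. dp[i][j] = dp[i-1][j-1]+1 when the i-th and j-th bases match, else max(dp[i-1][j], dp[i][j-1]).
    ·  T  G  T  C  T  A
 ·  0  0  0  0  0  0  0
 T  0  1  1  1  1  1  1
 A  0  1  1  1  1  1  2
 C  0  1  1  1  2  2  2
 C  0  1  1  1  2  2  2
 C  0  1  1  1  2  2  2
 G  0  1  2  2  2  2  2
 G  0  1  2  2  2  2  2
dp[7][6] = 2. One LCS (by backtracking along matches): TA.

2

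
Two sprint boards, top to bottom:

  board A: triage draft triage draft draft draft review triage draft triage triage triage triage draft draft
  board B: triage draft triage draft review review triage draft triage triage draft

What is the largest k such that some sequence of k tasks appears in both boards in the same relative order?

10

Taking triage (board A #1, board B #1); then draft (board A #2, board B #2); then triage (board A #3, board B #3); then draft (board A #4, board B #4); then review (board A #7, board B #6); then triage (board A #8, board B #7); then draft (board A #9, board B #8); then triage (board A #12, board B #9); then triage (board A #13, board B #10); then draft (board A #15, board B #11) gives a common subsequence of length 10, and the DP table's final entry dp[15][11] is also 10, so no common subsequence is longer.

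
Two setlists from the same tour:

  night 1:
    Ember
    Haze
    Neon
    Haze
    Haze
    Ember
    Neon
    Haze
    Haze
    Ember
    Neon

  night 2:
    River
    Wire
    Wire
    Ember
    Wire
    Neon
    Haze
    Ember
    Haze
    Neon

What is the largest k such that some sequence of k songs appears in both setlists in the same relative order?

Taking Ember (night 1 #1, night 2 #4), then Neon (night 1 #3, night 2 #6), then Haze (night 1 #5, night 2 #7), then Ember (night 1 #6, night 2 #8), then Haze (night 1 #9, night 2 #9), then Neon (night 1 #11, night 2 #10) gives a common subsequence of length 6. dp[11][10] = 6 confirms this is the maximum.

6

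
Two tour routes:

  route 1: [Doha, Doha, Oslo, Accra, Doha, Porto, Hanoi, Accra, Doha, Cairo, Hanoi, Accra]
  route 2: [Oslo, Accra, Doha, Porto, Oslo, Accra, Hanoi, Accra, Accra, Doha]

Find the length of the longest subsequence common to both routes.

Match Oslo [3,1], Accra [4,2], Doha [5,3], Porto [6,4], Hanoi [7,7], Accra [8,9], Doha [9,10] — 7 stops in the same relative order in both. Since dp[12][10] = 7, nothing longer is possible.

7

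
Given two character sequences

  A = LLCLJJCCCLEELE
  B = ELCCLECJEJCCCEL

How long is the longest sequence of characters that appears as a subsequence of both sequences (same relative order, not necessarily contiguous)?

10

Match L at A[1]=B[2], then L at A[2]=B[5], then C at A[3]=B[7], then J at A[5]=B[8], then J at A[6]=B[10], then C at A[7]=B[11], then C at A[8]=B[12], then C at A[9]=B[13], then E at A[12]=B[14], then L at A[13]=B[15] — 10 characters in the same relative order in both, and the DP table's final entry dp[14][15] is also 10, so no common subsequence is longer.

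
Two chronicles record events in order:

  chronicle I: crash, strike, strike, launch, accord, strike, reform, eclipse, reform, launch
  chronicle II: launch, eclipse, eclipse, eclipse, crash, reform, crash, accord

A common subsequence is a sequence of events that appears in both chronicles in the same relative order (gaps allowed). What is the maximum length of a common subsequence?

Match launch [4,1], then eclipse [8,4], then reform [9,6] — 3 events in the same relative order in both. The LCS DP gives dp[10][8] = 3, so this is optimal.

3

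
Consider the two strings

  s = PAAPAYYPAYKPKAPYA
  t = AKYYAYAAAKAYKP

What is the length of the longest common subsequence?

8

One common subsequence of length 8: A (s #2, t #1); then Y (s #6, t #3); then Y (s #7, t #4); then A (s #9, t #5); then Y (s #10, t #6); then K (s #11, t #10); then K (s #13, t #13); then P (s #15, t #14). The LCS DP gives dp[17][14] = 8, so this is optimal.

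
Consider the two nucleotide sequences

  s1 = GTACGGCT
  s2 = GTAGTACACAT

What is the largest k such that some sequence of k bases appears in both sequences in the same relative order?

Let dp[i][j] be the LCS length of the first i bases of s1 and the first j bases of s2. dp[i][j] = dp[i-1][j-1]+1 when the i-th and j-th bases match, else max(dp[i-1][j], dp[i][j-1]).
    ·  G  T  A  G  T  A  C  A  C  A  T
 ·  0  0  0  0  0  0  0  0  0  0  0  0
 G  0  1  1  1  1  1  1  1  1  1  1  1
 T  0  1  2  2  2  2  2  2  2  2  2  2
 A  0  1  2  3  3  3  3  3  3  3  3  3
 C  0  1  2  3  3  3  3  4  4  4  4  4
 G  0  1  2  3  4  4  4  4  4  4  4  4
 G  0  1  2  3  4  4  4  4  4  4  4  4
 C  0  1  2  3  4  4  4  5  5  5  5  5
 T  0  1  2  3  4  5  5  5  5  5  5  6
dp[8][11] = 6. One LCS (by backtracking along matches): GTACCT.

6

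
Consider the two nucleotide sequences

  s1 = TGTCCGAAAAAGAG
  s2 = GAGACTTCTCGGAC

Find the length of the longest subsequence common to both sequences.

7

Match T at s1[1]=s2[6], T at s1[3]=s2[7], C at s1[4]=s2[8], C at s1[5]=s2[10], G at s1[6]=s2[11], G at s1[12]=s2[12], A at s1[13]=s2[13] — 7 bases in the same relative order in both. Since dp[14][14] = 7, nothing longer is possible.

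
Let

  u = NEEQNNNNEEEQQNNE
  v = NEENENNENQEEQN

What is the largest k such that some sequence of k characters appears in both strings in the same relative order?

11

One common subsequence of length 11: N [1,1], then E [2,2], then E [3,3], then N [5,4], then N [6,6], then N [7,7], then N [8,9], then E [10,11], then E [11,12], then Q [13,13], then N [15,14]. Since dp[16][14] = 11, nothing longer is possible.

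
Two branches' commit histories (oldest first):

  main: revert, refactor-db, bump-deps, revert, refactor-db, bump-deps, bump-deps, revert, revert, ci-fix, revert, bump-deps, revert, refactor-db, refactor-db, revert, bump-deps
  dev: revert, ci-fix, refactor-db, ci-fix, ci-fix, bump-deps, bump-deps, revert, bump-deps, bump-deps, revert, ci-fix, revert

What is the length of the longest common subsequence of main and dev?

One common subsequence of length 9: revert [1,1]; then refactor-db [2,3]; then bump-deps [3,7]; then revert [4,8]; then bump-deps [6,9]; then bump-deps [7,10]; then revert [9,11]; then ci-fix [10,12]; then revert [16,13]. Since dp[17][13] = 9, nothing longer is possible.

9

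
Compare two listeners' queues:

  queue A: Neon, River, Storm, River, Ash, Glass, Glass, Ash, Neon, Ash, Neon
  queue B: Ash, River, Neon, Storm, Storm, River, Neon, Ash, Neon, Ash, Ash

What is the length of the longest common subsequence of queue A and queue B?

One common subsequence of length 6: Neon at queue A[1]=queue B[3], then Storm at queue A[3]=queue B[5], then River at queue A[4]=queue B[6], then Ash at queue A[5]=queue B[8], then Ash at queue A[8]=queue B[10], then Ash at queue A[10]=queue B[11], and the DP table's final entry dp[11][11] is also 6, so no common subsequence is longer.

6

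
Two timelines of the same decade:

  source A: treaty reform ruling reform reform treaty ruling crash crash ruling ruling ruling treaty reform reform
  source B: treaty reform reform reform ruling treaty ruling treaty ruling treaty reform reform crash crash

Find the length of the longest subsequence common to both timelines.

10

Pick treaty at source A[1]=source B[1], then reform at source A[2]=source B[2], then reform at source A[4]=source B[3], then reform at source A[5]=source B[4], then treaty at source A[6]=source B[6], then ruling at source A[7]=source B[7], then ruling at source A[12]=source B[9], then treaty at source A[13]=source B[10], then reform at source A[14]=source B[11], then reform at source A[15]=source B[12]; all 10 events appear in both, in order. The LCS DP gives dp[15][14] = 10, so this is optimal.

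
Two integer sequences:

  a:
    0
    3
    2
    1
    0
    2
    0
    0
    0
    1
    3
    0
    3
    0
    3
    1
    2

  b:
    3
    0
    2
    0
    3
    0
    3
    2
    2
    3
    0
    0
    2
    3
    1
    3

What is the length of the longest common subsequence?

One common subsequence of length 10: 3 (a #2, b #1); then 0 (a #5, b #2); then 2 (a #6, b #3); then 0 (a #7, b #4); then 0 (a #8, b #6); then 3 (a #11, b #10); then 0 (a #12, b #11); then 0 (a #14, b #12); then 3 (a #15, b #14); then 1 (a #16, b #15). The LCS DP gives dp[17][16] = 10, so this is optimal.

10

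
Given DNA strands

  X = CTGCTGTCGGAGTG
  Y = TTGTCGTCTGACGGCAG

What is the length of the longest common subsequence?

10

Match C [1,5], then T [2,7], then C [4,8], then T [5,9], then G [6,10], then C [8,12], then G [9,13], then G [10,14], then A [11,16], then G [14,17] — 10 bases in the same relative order in both. Since dp[14][17] = 10, nothing longer is possible.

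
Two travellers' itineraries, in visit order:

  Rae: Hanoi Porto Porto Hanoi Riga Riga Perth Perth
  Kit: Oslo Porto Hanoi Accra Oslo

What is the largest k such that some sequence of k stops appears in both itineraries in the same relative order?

Pick Porto [3,2], then Hanoi [4,3]; all 2 stops appear in both, in order. Since dp[8][5] = 2, nothing longer is possible.

2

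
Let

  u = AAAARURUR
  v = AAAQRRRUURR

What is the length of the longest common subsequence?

One common subsequence of length 7: A at u[1]=v[1] → A at u[2]=v[2] → A at u[3]=v[3] → R at u[5]=v[7] → U at u[6]=v[9] → R at u[7]=v[10] → R at u[9]=v[11]. dp[9][11] = 7 confirms this is the maximum.

7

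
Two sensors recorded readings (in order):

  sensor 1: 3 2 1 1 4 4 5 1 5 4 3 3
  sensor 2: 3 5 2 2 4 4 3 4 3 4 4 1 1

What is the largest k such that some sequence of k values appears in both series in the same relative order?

Taking 3 [1,1], 2 [2,4], 4 [5,5], 4 [6,6], 4 [10,8], 3 [11,9] gives a common subsequence of length 6, and the DP table's final entry dp[12][13] is also 6, so no common subsequence is longer.

6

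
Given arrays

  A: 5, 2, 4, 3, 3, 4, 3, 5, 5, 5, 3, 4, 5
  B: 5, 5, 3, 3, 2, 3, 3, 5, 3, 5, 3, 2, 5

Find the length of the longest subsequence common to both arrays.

8

Pick 5 (A #1, B #2), 2 (A #2, B #5), 3 (A #4, B #6), 3 (A #5, B #7), 3 (A #7, B #9), 5 (A #10, B #10), 3 (A #11, B #11), 5 (A #13, B #13); all 8 values appear in both, in order, and the DP table's final entry dp[13][13] is also 8, so no common subsequence is longer.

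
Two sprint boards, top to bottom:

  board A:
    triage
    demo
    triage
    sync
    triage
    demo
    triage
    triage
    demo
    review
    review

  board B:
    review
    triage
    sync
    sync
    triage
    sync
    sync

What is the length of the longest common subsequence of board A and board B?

3

One common subsequence of length 3: triage (board A #1, board B #2), triage (board A #3, board B #5), sync (board A #4, board B #7), and the DP table's final entry dp[11][7] is also 3, so no common subsequence is longer.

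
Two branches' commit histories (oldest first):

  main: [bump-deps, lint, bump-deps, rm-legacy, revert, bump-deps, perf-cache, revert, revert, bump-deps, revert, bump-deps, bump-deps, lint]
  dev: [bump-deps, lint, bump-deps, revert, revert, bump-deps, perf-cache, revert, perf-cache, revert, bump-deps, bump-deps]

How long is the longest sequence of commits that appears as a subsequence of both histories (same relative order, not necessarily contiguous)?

Taking bump-deps [1,1] → lint [2,2] → bump-deps [3,3] → revert [5,5] → bump-deps [6,6] → perf-cache [7,7] → revert [8,8] → revert [11,10] → bump-deps [12,11] → bump-deps [13,12] gives a common subsequence of length 10. Since dp[14][12] = 10, nothing longer is possible.

10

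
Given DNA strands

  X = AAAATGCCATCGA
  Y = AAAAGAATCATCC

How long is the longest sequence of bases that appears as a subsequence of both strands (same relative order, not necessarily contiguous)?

Taking A at X[1]=Y[3]; then A at X[2]=Y[4]; then A at X[3]=Y[6]; then A at X[4]=Y[7]; then T at X[5]=Y[8]; then C at X[8]=Y[9]; then A at X[9]=Y[10]; then T at X[10]=Y[11]; then C at X[11]=Y[13] gives a common subsequence of length 9. Since dp[13][13] = 9, nothing longer is possible.

9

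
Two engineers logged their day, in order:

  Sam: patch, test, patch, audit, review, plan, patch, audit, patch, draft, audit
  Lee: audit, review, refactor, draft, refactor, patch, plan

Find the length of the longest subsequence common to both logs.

3

Taking audit (Sam #4, Lee #1), review (Sam #5, Lee #2), plan (Sam #6, Lee #7) gives a common subsequence of length 3, and the DP table's final entry dp[11][7] is also 3, so no common subsequence is longer.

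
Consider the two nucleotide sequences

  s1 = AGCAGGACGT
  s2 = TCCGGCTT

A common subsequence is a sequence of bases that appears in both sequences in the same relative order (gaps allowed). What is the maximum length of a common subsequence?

Match C (s1 #3, s2 #3); then G (s1 #5, s2 #4); then G (s1 #6, s2 #5); then C (s1 #8, s2 #6); then T (s1 #10, s2 #8) — 5 bases in the same relative order in both. Since dp[10][8] = 5, nothing longer is possible.

5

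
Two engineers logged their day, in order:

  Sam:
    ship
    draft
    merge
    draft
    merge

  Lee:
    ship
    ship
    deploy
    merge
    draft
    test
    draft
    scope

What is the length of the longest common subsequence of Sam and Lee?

3

Taking ship at Sam[1]=Lee[2], draft at Sam[2]=Lee[5], draft at Sam[4]=Lee[7] gives a common subsequence of length 3. Since dp[5][8] = 3, nothing longer is possible.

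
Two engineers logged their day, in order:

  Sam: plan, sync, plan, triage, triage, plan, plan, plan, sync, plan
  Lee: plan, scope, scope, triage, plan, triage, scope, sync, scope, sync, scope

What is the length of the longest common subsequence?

Match plan [1,1], then plan [3,5], then triage [4,6], then sync [9,10] — 4 tasks in the same relative order in both. Since dp[10][11] = 4, nothing longer is possible.

4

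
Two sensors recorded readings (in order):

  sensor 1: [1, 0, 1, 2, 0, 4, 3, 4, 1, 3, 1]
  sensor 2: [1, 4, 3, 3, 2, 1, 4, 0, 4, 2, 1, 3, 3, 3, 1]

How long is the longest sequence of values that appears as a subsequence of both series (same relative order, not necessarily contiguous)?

7

One common subsequence of length 7: 1 [1,1] → 1 [3,6] → 0 [5,8] → 4 [6,9] → 3 [7,13] → 3 [10,14] → 1 [11,15], and the DP table's final entry dp[11][15] is also 7, so no common subsequence is longer.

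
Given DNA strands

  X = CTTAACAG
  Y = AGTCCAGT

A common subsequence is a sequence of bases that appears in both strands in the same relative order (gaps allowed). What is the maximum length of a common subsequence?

4

Let dp[i][j] be the LCS length of the first i bases of X and the first j bases of Y. dp[i][j] = dp[i-1][j-1]+1 when the i-th and j-th bases match, else max(dp[i-1][j], dp[i][j-1]).
    ·  A  G  T  C  C  A  G  T
 ·  0  0  0  0  0  0  0  0  0
 C  0  0  0  0  1  1  1  1  1
 T  0  0  0  1  1  1  1  1  2
 T  0  0  0  1  1  1  1  1  2
 A  0  1  1  1  1  1  2  2  2
 A  0  1  1  1  1  1  2  2  2
 C  0  1  1  1  2  2  2  2  2
 A  0  1  1  1  2  2  3  3  3
 G  0  1  2  2  2  2  3  4  4
dp[8][8] = 4. One LCS (by backtracking along matches): CCAG.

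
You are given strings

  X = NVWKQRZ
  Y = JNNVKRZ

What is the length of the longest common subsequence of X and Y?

5

Match N [1,3] → V [2,4] → K [4,5] → R [6,6] → Z [7,7] — 5 characters in the same relative order in both. The LCS DP gives dp[7][7] = 5, so this is optimal.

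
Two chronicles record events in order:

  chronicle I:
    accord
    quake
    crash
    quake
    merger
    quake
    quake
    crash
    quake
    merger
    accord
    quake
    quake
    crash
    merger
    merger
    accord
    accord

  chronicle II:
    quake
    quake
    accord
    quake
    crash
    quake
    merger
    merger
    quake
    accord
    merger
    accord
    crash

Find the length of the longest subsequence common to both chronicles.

9

Match accord (chronicle I #1, chronicle II #3); then quake (chronicle I #2, chronicle II #4); then crash (chronicle I #3, chronicle II #5); then quake (chronicle I #4, chronicle II #6); then merger (chronicle I #5, chronicle II #8); then quake (chronicle I #6, chronicle II #9); then merger (chronicle I #10, chronicle II #11); then accord (chronicle I #11, chronicle II #12); then crash (chronicle I #14, chronicle II #13) — 9 events in the same relative order in both. Since dp[18][13] = 9, nothing longer is possible.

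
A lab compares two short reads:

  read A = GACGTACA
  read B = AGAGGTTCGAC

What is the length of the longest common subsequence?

6

Taking G (read A #1, read B #2), A (read A #2, read B #3), C (read A #3, read B #8), G (read A #4, read B #9), A (read A #6, read B #10), C (read A #7, read B #11) gives a common subsequence of length 6. dp[8][11] = 6 confirms this is the maximum.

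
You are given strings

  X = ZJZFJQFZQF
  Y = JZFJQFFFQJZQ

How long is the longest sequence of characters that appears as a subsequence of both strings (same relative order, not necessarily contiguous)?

Match J at X[2]=Y[1]; then Z at X[3]=Y[2]; then F at X[4]=Y[3]; then J at X[5]=Y[4]; then Q at X[6]=Y[5]; then F at X[7]=Y[8]; then Z at X[8]=Y[11]; then Q at X[9]=Y[12] — 8 characters in the same relative order in both. Since dp[10][12] = 8, nothing longer is possible.

8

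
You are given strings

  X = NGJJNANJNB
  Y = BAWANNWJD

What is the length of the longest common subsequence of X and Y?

Let dp[i][j] be the LCS length of the first i characters of X and the first j characters of Y. dp[i][j] = dp[i-1][j-1]+1 when the i-th and j-th characters match, else max(dp[i-1][j], dp[i][j-1]).
    ·  B  A  W  A  N  N  W  J  D
 ·  0  0  0  0  0  0  0  0  0  0
 N  0  0  0  0  0  1  1  1  1  1
 G  0  0  0  0  0  1  1  1  1  1
 J  0  0  0  0  0  1  1  1  2  2
 J  0  0  0  0  0  1  1  1  2  2
 N  0  0  0  0  0  1  2  2  2  2
 A  0  0  1  1  1  1  2  2  2  2
 N  0  0  1  1  1  2  2  2  2  2
 J  0  0  1  1  1  2  2  2  3  3
 N  0  0  1  1  1  2  3  3  3  3
 B  0  1  1  1  1  2  3  3  3  3
dp[10][9] = 3. One LCS (by backtracking along matches): NNJ.

3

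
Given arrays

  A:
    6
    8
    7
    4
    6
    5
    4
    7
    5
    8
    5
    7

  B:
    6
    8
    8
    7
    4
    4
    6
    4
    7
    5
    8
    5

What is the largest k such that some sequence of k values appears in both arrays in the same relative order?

10

Let dp[i][j] be the LCS length of the first i values of A and the first j values of B. dp[i][j] = dp[i-1][j-1]+1 when the i-th and j-th values match, else max(dp[i-1][j], dp[i][j-1]).
    ·  6  8  8  7  4  4  6  4  7  5  8  5
 ·  0  0  0  0  0  0  0  0  0  0  0  0  0
 6  0  1  1  1  1  1  1  1  1  1  1  1  1
 8  0  1  2  2  2  2  2  2  2  2  2  2  2
 7  0  1  2  2  3  3  3  3  3  3  3  3  3
 4  0  1  2  2  3  4  4  4  4  4  4  4  4
 6  0  1  2  2  3  4  4  5  5  5  5  5  5
 5  0  1  2  2  3  4  4  5  5  5  6  6  6
 4  0  1  2  2  3  4  5  5  6  6  6  6  6
 7  0  1  2  2  3  4  5  5  6  7  7  7  7
 5  0  1  2  2  3  4  5  5  6  7  8  8  8
 8  0  1  2  3  3  4  5  5  6  7  8  9  9
 5  0  1  2  3  3  4  5  5  6  7  8  9 10
 7  0  1  2  3  4  4  5  5  6  7  8  9 10
dp[12][12] = 10. One LCS (by backtracking along matches): 6, 8, 7, 4, 6, 4, 7, 5, 8, 5.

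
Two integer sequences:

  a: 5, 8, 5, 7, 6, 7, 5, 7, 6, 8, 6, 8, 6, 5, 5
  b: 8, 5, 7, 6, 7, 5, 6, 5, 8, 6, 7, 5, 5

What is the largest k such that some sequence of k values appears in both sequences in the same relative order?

Taking 8 (a #2, b #1); then 5 (a #3, b #2); then 7 (a #4, b #3); then 6 (a #5, b #4); then 7 (a #6, b #5); then 5 (a #7, b #6); then 6 (a #9, b #7); then 8 (a #10, b #9); then 6 (a #11, b #10); then 5 (a #14, b #12); then 5 (a #15, b #13) gives a common subsequence of length 11. The LCS DP gives dp[15][13] = 11, so this is optimal.

11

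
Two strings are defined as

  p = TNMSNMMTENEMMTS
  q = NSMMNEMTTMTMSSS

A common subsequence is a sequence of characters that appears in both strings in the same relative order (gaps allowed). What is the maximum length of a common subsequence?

10

Pick N at p[2]=q[1] → S at p[4]=q[2] → M at p[6]=q[3] → M at p[7]=q[4] → N at p[10]=q[5] → E at p[11]=q[6] → M at p[12]=q[7] → M at p[13]=q[10] → T at p[14]=q[11] → S at p[15]=q[15]; all 10 characters appear in both, in order. The LCS DP gives dp[15][15] = 10, so this is optimal.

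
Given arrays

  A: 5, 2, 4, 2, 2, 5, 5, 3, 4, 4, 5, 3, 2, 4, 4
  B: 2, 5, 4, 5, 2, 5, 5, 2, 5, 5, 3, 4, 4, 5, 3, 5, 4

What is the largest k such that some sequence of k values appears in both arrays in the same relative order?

12

Pick 5 (A #1, B #2); then 4 (A #3, B #3); then 2 (A #4, B #5); then 2 (A #5, B #8); then 5 (A #6, B #9); then 5 (A #7, B #10); then 3 (A #8, B #11); then 4 (A #9, B #12); then 4 (A #10, B #13); then 5 (A #11, B #14); then 3 (A #12, B #15); then 4 (A #15, B #17); all 12 values appear in both, in order, and the DP table's final entry dp[15][17] is also 12, so no common subsequence is longer.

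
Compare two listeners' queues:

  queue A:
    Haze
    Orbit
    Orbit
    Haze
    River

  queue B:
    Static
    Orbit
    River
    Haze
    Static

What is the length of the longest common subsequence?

2

One common subsequence of length 2: Orbit (queue A #2, queue B #2), then Haze (queue A #4, queue B #4). Since dp[5][5] = 2, nothing longer is possible.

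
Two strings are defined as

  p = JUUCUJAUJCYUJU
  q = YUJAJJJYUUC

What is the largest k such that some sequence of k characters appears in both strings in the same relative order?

One common subsequence of length 7: U at p[5]=q[2] → J at p[6]=q[3] → A at p[7]=q[4] → J at p[9]=q[7] → Y at p[11]=q[8] → U at p[12]=q[9] → U at p[14]=q[10]. The LCS DP gives dp[14][11] = 7, so this is optimal.

7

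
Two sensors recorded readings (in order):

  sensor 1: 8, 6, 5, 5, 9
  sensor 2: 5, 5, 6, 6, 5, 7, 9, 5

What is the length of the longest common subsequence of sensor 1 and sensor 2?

3

Match 6 [2,4], 5 [3,5], 5 [4,8] — 3 values in the same relative order in both. Since dp[5][8] = 3, nothing longer is possible.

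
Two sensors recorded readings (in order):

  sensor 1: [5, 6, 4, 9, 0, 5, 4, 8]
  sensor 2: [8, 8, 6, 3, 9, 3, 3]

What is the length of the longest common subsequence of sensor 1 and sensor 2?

Let dp[i][j] be the LCS length of the first i values of sensor 1 and the first j values of sensor 2. dp[i][j] = dp[i-1][j-1]+1 when the i-th and j-th values match, else max(dp[i-1][j], dp[i][j-1]).
    ·  8  8  6  3  9  3  3
 ·  0  0  0  0  0  0  0  0
 5  0  0  0  0  0  0  0  0
 6  0  0  0  1  1  1  1  1
 4  0  0  0  1  1  1  1  1
 9  0  0  0  1  1  2  2  2
 0  0  0  0  1  1  2  2  2
 5  0  0  0  1  1  2  2  2
 4  0  0  0  1  1  2  2  2
 8  0  1  1  1  1  2  2  2
dp[8][7] = 2. One LCS (by backtracking along matches): 6, 9.

2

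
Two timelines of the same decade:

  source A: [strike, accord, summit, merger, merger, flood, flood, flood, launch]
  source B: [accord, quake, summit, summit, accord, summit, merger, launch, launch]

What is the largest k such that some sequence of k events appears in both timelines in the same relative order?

Match accord at source A[2]=source B[5] → summit at source A[3]=source B[6] → merger at source A[4]=source B[7] → launch at source A[9]=source B[9] — 4 events in the same relative order in both. dp[9][9] = 4 confirms this is the maximum.

4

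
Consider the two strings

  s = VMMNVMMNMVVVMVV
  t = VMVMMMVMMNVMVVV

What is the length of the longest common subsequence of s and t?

Pick V at s[1]=t[3]; then M at s[2]=t[5]; then M at s[3]=t[6]; then V at s[5]=t[7]; then M at s[6]=t[8]; then M at s[7]=t[9]; then N at s[8]=t[10]; then M at s[9]=t[12]; then V at s[12]=t[13]; then V at s[14]=t[14]; then V at s[15]=t[15]; all 11 characters appear in both, in order, and the DP table's final entry dp[15][15] is also 11, so no common subsequence is longer.

11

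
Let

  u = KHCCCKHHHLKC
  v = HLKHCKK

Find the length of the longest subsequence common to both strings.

5

Let dp[i][j] be the LCS length of the first i characters of u and the first j characters of v. dp[i][j] = dp[i-1][j-1]+1 when the i-th and j-th characters match, else max(dp[i-1][j], dp[i][j-1]).
    ·  H  L  K  H  C  K  K
 ·  0  0  0  0  0  0  0  0
 K  0  0  0  1  1  1  1  1
 H  0  1  1  1  2  2  2  2
 C  0  1  1  1  2  3  3  3
 C  0  1  1  1  2  3  3  3
 C  0  1  1  1  2  3  3  3
 K  0  1  1  2  2  3  4  4
 H  0  1  1  2  3  3  4  4
 H  0  1  1  2  3  3  4  4
 H  0  1  1  2  3  3  4  4
 L  0  1  2  2  3  3  4  4
 K  0  1  2  3  3  3  4  5
 C  0  1  2  3  3  4  4  5
dp[12][7] = 5. One LCS (by backtracking along matches): KHCKK.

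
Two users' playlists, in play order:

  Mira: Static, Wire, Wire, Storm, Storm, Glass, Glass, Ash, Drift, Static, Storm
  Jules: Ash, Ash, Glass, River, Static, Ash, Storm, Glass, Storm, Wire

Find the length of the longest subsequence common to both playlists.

4

Taking Static [1,5]; then Storm [5,7]; then Glass [7,8]; then Storm [11,9] gives a common subsequence of length 4. dp[11][10] = 4 confirms this is the maximum.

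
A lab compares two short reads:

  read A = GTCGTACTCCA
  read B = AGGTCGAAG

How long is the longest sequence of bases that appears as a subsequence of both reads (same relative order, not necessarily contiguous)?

Match G [1,3] → T [2,4] → C [3,5] → G [4,6] → A [6,7] → A [11,8] — 6 bases in the same relative order in both. Since dp[11][9] = 6, nothing longer is possible.

6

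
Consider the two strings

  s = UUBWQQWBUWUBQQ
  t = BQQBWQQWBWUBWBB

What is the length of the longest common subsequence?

9

One common subsequence of length 9: B (s #3, t #4); then W (s #4, t #5); then Q (s #5, t #6); then Q (s #6, t #7); then W (s #7, t #8); then B (s #8, t #9); then U (s #9, t #11); then W (s #10, t #13); then B (s #12, t #15). Since dp[14][15] = 9, nothing longer is possible.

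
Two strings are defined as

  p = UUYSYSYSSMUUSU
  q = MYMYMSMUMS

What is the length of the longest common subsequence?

Match Y at p[3]=q[2], Y at p[5]=q[4], S at p[9]=q[6], M at p[10]=q[7], U at p[11]=q[8], S at p[13]=q[10] — 6 characters in the same relative order in both. Since dp[14][10] = 6, nothing longer is possible.

6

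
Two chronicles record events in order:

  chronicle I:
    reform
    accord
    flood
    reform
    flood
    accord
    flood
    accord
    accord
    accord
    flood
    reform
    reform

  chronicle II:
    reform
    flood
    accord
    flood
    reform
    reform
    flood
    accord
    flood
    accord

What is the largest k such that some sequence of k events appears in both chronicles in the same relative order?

Match reform [1,1], then accord [2,3], then flood [3,4], then reform [4,6], then flood [5,7], then accord [6,8], then flood [7,9], then accord [10,10] — 8 events in the same relative order in both. Since dp[13][10] = 8, nothing longer is possible.

8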